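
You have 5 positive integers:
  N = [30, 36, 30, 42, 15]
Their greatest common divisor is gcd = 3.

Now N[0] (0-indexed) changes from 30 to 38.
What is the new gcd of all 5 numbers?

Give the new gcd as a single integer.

Numbers: [30, 36, 30, 42, 15], gcd = 3
Change: index 0, 30 -> 38
gcd of the OTHER numbers (without index 0): gcd([36, 30, 42, 15]) = 3
New gcd = gcd(g_others, new_val) = gcd(3, 38) = 1

Answer: 1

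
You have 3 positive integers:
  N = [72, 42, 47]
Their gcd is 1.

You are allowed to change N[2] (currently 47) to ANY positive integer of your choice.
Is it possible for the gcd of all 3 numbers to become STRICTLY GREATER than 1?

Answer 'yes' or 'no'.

Answer: yes

Derivation:
Current gcd = 1
gcd of all OTHER numbers (without N[2]=47): gcd([72, 42]) = 6
The new gcd after any change is gcd(6, new_value).
This can be at most 6.
Since 6 > old gcd 1, the gcd CAN increase (e.g., set N[2] = 6).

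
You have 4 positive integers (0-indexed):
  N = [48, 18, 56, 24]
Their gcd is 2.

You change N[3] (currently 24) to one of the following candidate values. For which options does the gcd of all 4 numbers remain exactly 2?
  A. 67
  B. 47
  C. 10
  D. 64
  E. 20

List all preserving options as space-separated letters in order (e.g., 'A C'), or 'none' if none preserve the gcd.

Answer: C D E

Derivation:
Old gcd = 2; gcd of others (without N[3]) = 2
New gcd for candidate v: gcd(2, v). Preserves old gcd iff gcd(2, v) = 2.
  Option A: v=67, gcd(2,67)=1 -> changes
  Option B: v=47, gcd(2,47)=1 -> changes
  Option C: v=10, gcd(2,10)=2 -> preserves
  Option D: v=64, gcd(2,64)=2 -> preserves
  Option E: v=20, gcd(2,20)=2 -> preserves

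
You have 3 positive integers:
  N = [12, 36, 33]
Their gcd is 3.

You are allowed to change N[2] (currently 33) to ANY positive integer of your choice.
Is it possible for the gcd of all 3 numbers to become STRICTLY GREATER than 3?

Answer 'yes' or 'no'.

Current gcd = 3
gcd of all OTHER numbers (without N[2]=33): gcd([12, 36]) = 12
The new gcd after any change is gcd(12, new_value).
This can be at most 12.
Since 12 > old gcd 3, the gcd CAN increase (e.g., set N[2] = 12).

Answer: yes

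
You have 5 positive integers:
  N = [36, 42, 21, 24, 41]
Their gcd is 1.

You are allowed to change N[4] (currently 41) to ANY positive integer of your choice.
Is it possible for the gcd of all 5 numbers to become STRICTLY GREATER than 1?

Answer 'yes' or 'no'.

Current gcd = 1
gcd of all OTHER numbers (without N[4]=41): gcd([36, 42, 21, 24]) = 3
The new gcd after any change is gcd(3, new_value).
This can be at most 3.
Since 3 > old gcd 1, the gcd CAN increase (e.g., set N[4] = 3).

Answer: yes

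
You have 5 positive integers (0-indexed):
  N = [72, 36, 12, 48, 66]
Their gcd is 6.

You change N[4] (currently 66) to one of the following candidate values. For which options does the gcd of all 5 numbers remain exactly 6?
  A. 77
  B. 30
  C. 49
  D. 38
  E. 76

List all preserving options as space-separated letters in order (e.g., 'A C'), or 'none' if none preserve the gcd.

Old gcd = 6; gcd of others (without N[4]) = 12
New gcd for candidate v: gcd(12, v). Preserves old gcd iff gcd(12, v) = 6.
  Option A: v=77, gcd(12,77)=1 -> changes
  Option B: v=30, gcd(12,30)=6 -> preserves
  Option C: v=49, gcd(12,49)=1 -> changes
  Option D: v=38, gcd(12,38)=2 -> changes
  Option E: v=76, gcd(12,76)=4 -> changes

Answer: B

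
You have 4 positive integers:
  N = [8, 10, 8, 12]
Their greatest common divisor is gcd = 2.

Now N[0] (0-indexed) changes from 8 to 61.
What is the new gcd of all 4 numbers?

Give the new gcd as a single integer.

Numbers: [8, 10, 8, 12], gcd = 2
Change: index 0, 8 -> 61
gcd of the OTHER numbers (without index 0): gcd([10, 8, 12]) = 2
New gcd = gcd(g_others, new_val) = gcd(2, 61) = 1

Answer: 1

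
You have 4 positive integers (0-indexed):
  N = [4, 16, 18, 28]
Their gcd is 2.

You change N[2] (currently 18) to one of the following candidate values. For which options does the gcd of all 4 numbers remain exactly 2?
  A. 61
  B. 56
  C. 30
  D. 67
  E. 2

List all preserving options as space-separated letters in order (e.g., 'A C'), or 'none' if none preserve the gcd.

Answer: C E

Derivation:
Old gcd = 2; gcd of others (without N[2]) = 4
New gcd for candidate v: gcd(4, v). Preserves old gcd iff gcd(4, v) = 2.
  Option A: v=61, gcd(4,61)=1 -> changes
  Option B: v=56, gcd(4,56)=4 -> changes
  Option C: v=30, gcd(4,30)=2 -> preserves
  Option D: v=67, gcd(4,67)=1 -> changes
  Option E: v=2, gcd(4,2)=2 -> preserves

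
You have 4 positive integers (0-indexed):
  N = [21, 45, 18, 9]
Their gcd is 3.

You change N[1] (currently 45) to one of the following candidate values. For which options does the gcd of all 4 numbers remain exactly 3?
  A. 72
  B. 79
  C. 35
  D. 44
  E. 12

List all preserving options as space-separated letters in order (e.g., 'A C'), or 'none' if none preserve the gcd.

Old gcd = 3; gcd of others (without N[1]) = 3
New gcd for candidate v: gcd(3, v). Preserves old gcd iff gcd(3, v) = 3.
  Option A: v=72, gcd(3,72)=3 -> preserves
  Option B: v=79, gcd(3,79)=1 -> changes
  Option C: v=35, gcd(3,35)=1 -> changes
  Option D: v=44, gcd(3,44)=1 -> changes
  Option E: v=12, gcd(3,12)=3 -> preserves

Answer: A E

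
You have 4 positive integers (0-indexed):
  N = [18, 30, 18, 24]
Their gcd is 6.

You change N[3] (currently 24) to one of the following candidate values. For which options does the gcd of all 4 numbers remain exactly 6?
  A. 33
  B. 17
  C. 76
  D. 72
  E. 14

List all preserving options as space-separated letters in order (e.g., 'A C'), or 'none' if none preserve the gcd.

Old gcd = 6; gcd of others (without N[3]) = 6
New gcd for candidate v: gcd(6, v). Preserves old gcd iff gcd(6, v) = 6.
  Option A: v=33, gcd(6,33)=3 -> changes
  Option B: v=17, gcd(6,17)=1 -> changes
  Option C: v=76, gcd(6,76)=2 -> changes
  Option D: v=72, gcd(6,72)=6 -> preserves
  Option E: v=14, gcd(6,14)=2 -> changes

Answer: D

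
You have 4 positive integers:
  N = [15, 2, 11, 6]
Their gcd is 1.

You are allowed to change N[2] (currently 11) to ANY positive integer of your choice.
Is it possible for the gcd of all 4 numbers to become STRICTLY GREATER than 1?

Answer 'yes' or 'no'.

Answer: no

Derivation:
Current gcd = 1
gcd of all OTHER numbers (without N[2]=11): gcd([15, 2, 6]) = 1
The new gcd after any change is gcd(1, new_value).
This can be at most 1.
Since 1 = old gcd 1, the gcd can only stay the same or decrease.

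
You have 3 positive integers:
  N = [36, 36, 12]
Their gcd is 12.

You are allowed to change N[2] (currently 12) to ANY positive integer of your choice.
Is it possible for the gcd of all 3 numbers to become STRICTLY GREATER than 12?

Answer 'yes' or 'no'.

Answer: yes

Derivation:
Current gcd = 12
gcd of all OTHER numbers (without N[2]=12): gcd([36, 36]) = 36
The new gcd after any change is gcd(36, new_value).
This can be at most 36.
Since 36 > old gcd 12, the gcd CAN increase (e.g., set N[2] = 36).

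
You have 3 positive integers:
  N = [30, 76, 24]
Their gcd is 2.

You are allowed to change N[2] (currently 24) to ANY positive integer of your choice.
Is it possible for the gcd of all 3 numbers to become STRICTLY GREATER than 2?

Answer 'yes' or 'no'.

Current gcd = 2
gcd of all OTHER numbers (without N[2]=24): gcd([30, 76]) = 2
The new gcd after any change is gcd(2, new_value).
This can be at most 2.
Since 2 = old gcd 2, the gcd can only stay the same or decrease.

Answer: no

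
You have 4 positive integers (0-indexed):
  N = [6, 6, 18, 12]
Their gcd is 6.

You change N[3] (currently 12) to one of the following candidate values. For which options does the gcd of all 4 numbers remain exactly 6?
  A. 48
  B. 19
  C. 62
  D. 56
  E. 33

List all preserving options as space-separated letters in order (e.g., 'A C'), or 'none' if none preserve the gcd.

Answer: A

Derivation:
Old gcd = 6; gcd of others (without N[3]) = 6
New gcd for candidate v: gcd(6, v). Preserves old gcd iff gcd(6, v) = 6.
  Option A: v=48, gcd(6,48)=6 -> preserves
  Option B: v=19, gcd(6,19)=1 -> changes
  Option C: v=62, gcd(6,62)=2 -> changes
  Option D: v=56, gcd(6,56)=2 -> changes
  Option E: v=33, gcd(6,33)=3 -> changes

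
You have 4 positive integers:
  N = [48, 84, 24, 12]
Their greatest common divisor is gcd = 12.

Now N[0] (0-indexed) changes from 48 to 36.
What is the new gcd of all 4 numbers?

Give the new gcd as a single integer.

Numbers: [48, 84, 24, 12], gcd = 12
Change: index 0, 48 -> 36
gcd of the OTHER numbers (without index 0): gcd([84, 24, 12]) = 12
New gcd = gcd(g_others, new_val) = gcd(12, 36) = 12

Answer: 12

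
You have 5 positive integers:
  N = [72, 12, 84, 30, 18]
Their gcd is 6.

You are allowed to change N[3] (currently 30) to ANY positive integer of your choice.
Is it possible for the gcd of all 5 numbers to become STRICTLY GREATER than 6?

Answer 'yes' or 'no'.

Answer: no

Derivation:
Current gcd = 6
gcd of all OTHER numbers (without N[3]=30): gcd([72, 12, 84, 18]) = 6
The new gcd after any change is gcd(6, new_value).
This can be at most 6.
Since 6 = old gcd 6, the gcd can only stay the same or decrease.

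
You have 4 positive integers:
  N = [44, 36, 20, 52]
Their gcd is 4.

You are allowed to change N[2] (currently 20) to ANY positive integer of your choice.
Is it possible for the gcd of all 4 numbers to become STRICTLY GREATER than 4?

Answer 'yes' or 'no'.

Answer: no

Derivation:
Current gcd = 4
gcd of all OTHER numbers (without N[2]=20): gcd([44, 36, 52]) = 4
The new gcd after any change is gcd(4, new_value).
This can be at most 4.
Since 4 = old gcd 4, the gcd can only stay the same or decrease.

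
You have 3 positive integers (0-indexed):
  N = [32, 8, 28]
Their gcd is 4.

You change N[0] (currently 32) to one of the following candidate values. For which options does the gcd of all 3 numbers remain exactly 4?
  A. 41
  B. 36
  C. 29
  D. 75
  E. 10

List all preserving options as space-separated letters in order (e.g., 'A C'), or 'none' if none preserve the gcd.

Answer: B

Derivation:
Old gcd = 4; gcd of others (without N[0]) = 4
New gcd for candidate v: gcd(4, v). Preserves old gcd iff gcd(4, v) = 4.
  Option A: v=41, gcd(4,41)=1 -> changes
  Option B: v=36, gcd(4,36)=4 -> preserves
  Option C: v=29, gcd(4,29)=1 -> changes
  Option D: v=75, gcd(4,75)=1 -> changes
  Option E: v=10, gcd(4,10)=2 -> changes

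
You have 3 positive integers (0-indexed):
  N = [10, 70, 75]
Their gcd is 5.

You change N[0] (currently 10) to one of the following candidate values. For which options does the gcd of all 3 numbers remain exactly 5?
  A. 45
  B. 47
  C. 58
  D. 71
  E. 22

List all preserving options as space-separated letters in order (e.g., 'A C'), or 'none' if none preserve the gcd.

Old gcd = 5; gcd of others (without N[0]) = 5
New gcd for candidate v: gcd(5, v). Preserves old gcd iff gcd(5, v) = 5.
  Option A: v=45, gcd(5,45)=5 -> preserves
  Option B: v=47, gcd(5,47)=1 -> changes
  Option C: v=58, gcd(5,58)=1 -> changes
  Option D: v=71, gcd(5,71)=1 -> changes
  Option E: v=22, gcd(5,22)=1 -> changes

Answer: A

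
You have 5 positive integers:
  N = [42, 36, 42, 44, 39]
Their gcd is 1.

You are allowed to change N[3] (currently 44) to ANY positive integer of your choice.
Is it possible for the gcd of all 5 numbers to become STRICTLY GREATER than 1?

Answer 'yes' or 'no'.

Current gcd = 1
gcd of all OTHER numbers (without N[3]=44): gcd([42, 36, 42, 39]) = 3
The new gcd after any change is gcd(3, new_value).
This can be at most 3.
Since 3 > old gcd 1, the gcd CAN increase (e.g., set N[3] = 3).

Answer: yes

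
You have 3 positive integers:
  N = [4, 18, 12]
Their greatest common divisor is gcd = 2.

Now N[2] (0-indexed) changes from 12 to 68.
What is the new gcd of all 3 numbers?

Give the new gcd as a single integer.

Answer: 2

Derivation:
Numbers: [4, 18, 12], gcd = 2
Change: index 2, 12 -> 68
gcd of the OTHER numbers (without index 2): gcd([4, 18]) = 2
New gcd = gcd(g_others, new_val) = gcd(2, 68) = 2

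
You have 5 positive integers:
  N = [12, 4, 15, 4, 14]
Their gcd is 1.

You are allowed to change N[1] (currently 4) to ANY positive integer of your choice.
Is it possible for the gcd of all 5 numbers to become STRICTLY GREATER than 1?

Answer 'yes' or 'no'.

Current gcd = 1
gcd of all OTHER numbers (without N[1]=4): gcd([12, 15, 4, 14]) = 1
The new gcd after any change is gcd(1, new_value).
This can be at most 1.
Since 1 = old gcd 1, the gcd can only stay the same or decrease.

Answer: no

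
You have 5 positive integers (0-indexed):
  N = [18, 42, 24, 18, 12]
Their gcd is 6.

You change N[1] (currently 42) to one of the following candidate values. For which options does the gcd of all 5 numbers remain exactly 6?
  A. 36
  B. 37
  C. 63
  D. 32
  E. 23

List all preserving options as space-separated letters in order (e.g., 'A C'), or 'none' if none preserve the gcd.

Old gcd = 6; gcd of others (without N[1]) = 6
New gcd for candidate v: gcd(6, v). Preserves old gcd iff gcd(6, v) = 6.
  Option A: v=36, gcd(6,36)=6 -> preserves
  Option B: v=37, gcd(6,37)=1 -> changes
  Option C: v=63, gcd(6,63)=3 -> changes
  Option D: v=32, gcd(6,32)=2 -> changes
  Option E: v=23, gcd(6,23)=1 -> changes

Answer: A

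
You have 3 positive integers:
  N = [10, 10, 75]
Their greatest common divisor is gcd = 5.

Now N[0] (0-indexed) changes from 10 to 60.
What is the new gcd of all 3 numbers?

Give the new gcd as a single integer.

Answer: 5

Derivation:
Numbers: [10, 10, 75], gcd = 5
Change: index 0, 10 -> 60
gcd of the OTHER numbers (without index 0): gcd([10, 75]) = 5
New gcd = gcd(g_others, new_val) = gcd(5, 60) = 5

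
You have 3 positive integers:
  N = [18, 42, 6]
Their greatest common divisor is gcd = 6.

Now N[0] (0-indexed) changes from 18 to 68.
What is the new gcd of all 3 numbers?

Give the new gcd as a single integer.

Answer: 2

Derivation:
Numbers: [18, 42, 6], gcd = 6
Change: index 0, 18 -> 68
gcd of the OTHER numbers (without index 0): gcd([42, 6]) = 6
New gcd = gcd(g_others, new_val) = gcd(6, 68) = 2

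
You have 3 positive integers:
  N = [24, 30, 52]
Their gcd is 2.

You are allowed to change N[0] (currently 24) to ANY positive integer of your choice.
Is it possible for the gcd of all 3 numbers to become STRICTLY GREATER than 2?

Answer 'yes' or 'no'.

Answer: no

Derivation:
Current gcd = 2
gcd of all OTHER numbers (without N[0]=24): gcd([30, 52]) = 2
The new gcd after any change is gcd(2, new_value).
This can be at most 2.
Since 2 = old gcd 2, the gcd can only stay the same or decrease.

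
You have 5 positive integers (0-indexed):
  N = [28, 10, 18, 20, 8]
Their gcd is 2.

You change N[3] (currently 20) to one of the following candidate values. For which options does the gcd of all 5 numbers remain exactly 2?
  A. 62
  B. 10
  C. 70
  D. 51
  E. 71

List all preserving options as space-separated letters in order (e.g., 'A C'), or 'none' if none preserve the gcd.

Old gcd = 2; gcd of others (without N[3]) = 2
New gcd for candidate v: gcd(2, v). Preserves old gcd iff gcd(2, v) = 2.
  Option A: v=62, gcd(2,62)=2 -> preserves
  Option B: v=10, gcd(2,10)=2 -> preserves
  Option C: v=70, gcd(2,70)=2 -> preserves
  Option D: v=51, gcd(2,51)=1 -> changes
  Option E: v=71, gcd(2,71)=1 -> changes

Answer: A B C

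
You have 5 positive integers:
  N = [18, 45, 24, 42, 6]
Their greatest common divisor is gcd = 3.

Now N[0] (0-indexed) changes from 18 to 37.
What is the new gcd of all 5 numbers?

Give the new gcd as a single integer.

Answer: 1

Derivation:
Numbers: [18, 45, 24, 42, 6], gcd = 3
Change: index 0, 18 -> 37
gcd of the OTHER numbers (without index 0): gcd([45, 24, 42, 6]) = 3
New gcd = gcd(g_others, new_val) = gcd(3, 37) = 1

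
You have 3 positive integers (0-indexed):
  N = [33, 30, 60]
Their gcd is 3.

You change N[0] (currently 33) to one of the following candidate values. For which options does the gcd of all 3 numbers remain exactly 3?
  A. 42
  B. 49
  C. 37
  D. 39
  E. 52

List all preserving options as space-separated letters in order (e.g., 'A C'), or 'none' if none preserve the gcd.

Answer: D

Derivation:
Old gcd = 3; gcd of others (without N[0]) = 30
New gcd for candidate v: gcd(30, v). Preserves old gcd iff gcd(30, v) = 3.
  Option A: v=42, gcd(30,42)=6 -> changes
  Option B: v=49, gcd(30,49)=1 -> changes
  Option C: v=37, gcd(30,37)=1 -> changes
  Option D: v=39, gcd(30,39)=3 -> preserves
  Option E: v=52, gcd(30,52)=2 -> changes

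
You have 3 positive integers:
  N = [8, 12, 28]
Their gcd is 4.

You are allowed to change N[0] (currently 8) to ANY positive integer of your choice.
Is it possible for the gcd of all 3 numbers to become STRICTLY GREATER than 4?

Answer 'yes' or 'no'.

Current gcd = 4
gcd of all OTHER numbers (without N[0]=8): gcd([12, 28]) = 4
The new gcd after any change is gcd(4, new_value).
This can be at most 4.
Since 4 = old gcd 4, the gcd can only stay the same or decrease.

Answer: no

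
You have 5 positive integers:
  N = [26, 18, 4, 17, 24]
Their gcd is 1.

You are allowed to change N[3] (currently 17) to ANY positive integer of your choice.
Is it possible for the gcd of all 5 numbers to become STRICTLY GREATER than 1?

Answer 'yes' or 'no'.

Answer: yes

Derivation:
Current gcd = 1
gcd of all OTHER numbers (without N[3]=17): gcd([26, 18, 4, 24]) = 2
The new gcd after any change is gcd(2, new_value).
This can be at most 2.
Since 2 > old gcd 1, the gcd CAN increase (e.g., set N[3] = 2).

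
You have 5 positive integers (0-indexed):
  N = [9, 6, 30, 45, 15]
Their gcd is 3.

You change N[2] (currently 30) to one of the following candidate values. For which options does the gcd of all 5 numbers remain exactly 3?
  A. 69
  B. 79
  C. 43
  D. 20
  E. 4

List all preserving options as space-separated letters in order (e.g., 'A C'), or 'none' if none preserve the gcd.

Answer: A

Derivation:
Old gcd = 3; gcd of others (without N[2]) = 3
New gcd for candidate v: gcd(3, v). Preserves old gcd iff gcd(3, v) = 3.
  Option A: v=69, gcd(3,69)=3 -> preserves
  Option B: v=79, gcd(3,79)=1 -> changes
  Option C: v=43, gcd(3,43)=1 -> changes
  Option D: v=20, gcd(3,20)=1 -> changes
  Option E: v=4, gcd(3,4)=1 -> changes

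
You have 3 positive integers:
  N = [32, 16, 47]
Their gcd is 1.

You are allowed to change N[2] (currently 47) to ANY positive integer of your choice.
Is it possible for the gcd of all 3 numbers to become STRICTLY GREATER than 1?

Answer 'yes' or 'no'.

Current gcd = 1
gcd of all OTHER numbers (without N[2]=47): gcd([32, 16]) = 16
The new gcd after any change is gcd(16, new_value).
This can be at most 16.
Since 16 > old gcd 1, the gcd CAN increase (e.g., set N[2] = 16).

Answer: yes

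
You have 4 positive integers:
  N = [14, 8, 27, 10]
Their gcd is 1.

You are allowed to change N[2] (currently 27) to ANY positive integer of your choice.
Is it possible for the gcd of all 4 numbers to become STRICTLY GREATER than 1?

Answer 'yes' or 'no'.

Current gcd = 1
gcd of all OTHER numbers (without N[2]=27): gcd([14, 8, 10]) = 2
The new gcd after any change is gcd(2, new_value).
This can be at most 2.
Since 2 > old gcd 1, the gcd CAN increase (e.g., set N[2] = 2).

Answer: yes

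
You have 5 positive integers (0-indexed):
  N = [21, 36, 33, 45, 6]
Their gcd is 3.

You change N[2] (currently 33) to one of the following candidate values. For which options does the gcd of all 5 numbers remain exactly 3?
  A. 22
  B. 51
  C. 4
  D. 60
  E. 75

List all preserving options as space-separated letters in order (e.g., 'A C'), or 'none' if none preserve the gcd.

Old gcd = 3; gcd of others (without N[2]) = 3
New gcd for candidate v: gcd(3, v). Preserves old gcd iff gcd(3, v) = 3.
  Option A: v=22, gcd(3,22)=1 -> changes
  Option B: v=51, gcd(3,51)=3 -> preserves
  Option C: v=4, gcd(3,4)=1 -> changes
  Option D: v=60, gcd(3,60)=3 -> preserves
  Option E: v=75, gcd(3,75)=3 -> preserves

Answer: B D E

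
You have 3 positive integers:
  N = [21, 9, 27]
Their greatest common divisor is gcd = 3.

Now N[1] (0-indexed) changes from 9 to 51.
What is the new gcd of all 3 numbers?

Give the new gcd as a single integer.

Numbers: [21, 9, 27], gcd = 3
Change: index 1, 9 -> 51
gcd of the OTHER numbers (without index 1): gcd([21, 27]) = 3
New gcd = gcd(g_others, new_val) = gcd(3, 51) = 3

Answer: 3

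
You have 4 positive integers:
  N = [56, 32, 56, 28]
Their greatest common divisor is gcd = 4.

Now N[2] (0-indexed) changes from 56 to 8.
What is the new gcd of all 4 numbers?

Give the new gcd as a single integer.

Answer: 4

Derivation:
Numbers: [56, 32, 56, 28], gcd = 4
Change: index 2, 56 -> 8
gcd of the OTHER numbers (without index 2): gcd([56, 32, 28]) = 4
New gcd = gcd(g_others, new_val) = gcd(4, 8) = 4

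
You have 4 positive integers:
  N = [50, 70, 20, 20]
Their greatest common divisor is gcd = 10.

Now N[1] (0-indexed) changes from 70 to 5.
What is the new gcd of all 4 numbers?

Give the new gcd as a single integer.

Numbers: [50, 70, 20, 20], gcd = 10
Change: index 1, 70 -> 5
gcd of the OTHER numbers (without index 1): gcd([50, 20, 20]) = 10
New gcd = gcd(g_others, new_val) = gcd(10, 5) = 5

Answer: 5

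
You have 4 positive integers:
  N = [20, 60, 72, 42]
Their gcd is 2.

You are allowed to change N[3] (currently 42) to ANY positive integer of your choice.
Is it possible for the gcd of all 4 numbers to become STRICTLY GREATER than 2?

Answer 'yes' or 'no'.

Current gcd = 2
gcd of all OTHER numbers (without N[3]=42): gcd([20, 60, 72]) = 4
The new gcd after any change is gcd(4, new_value).
This can be at most 4.
Since 4 > old gcd 2, the gcd CAN increase (e.g., set N[3] = 4).

Answer: yes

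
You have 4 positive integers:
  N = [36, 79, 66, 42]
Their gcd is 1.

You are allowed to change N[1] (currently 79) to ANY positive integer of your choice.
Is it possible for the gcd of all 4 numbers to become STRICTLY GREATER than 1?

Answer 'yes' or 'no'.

Current gcd = 1
gcd of all OTHER numbers (without N[1]=79): gcd([36, 66, 42]) = 6
The new gcd after any change is gcd(6, new_value).
This can be at most 6.
Since 6 > old gcd 1, the gcd CAN increase (e.g., set N[1] = 6).

Answer: yes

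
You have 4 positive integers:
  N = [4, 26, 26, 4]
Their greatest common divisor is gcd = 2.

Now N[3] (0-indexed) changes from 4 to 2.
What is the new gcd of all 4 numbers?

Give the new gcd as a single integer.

Numbers: [4, 26, 26, 4], gcd = 2
Change: index 3, 4 -> 2
gcd of the OTHER numbers (without index 3): gcd([4, 26, 26]) = 2
New gcd = gcd(g_others, new_val) = gcd(2, 2) = 2

Answer: 2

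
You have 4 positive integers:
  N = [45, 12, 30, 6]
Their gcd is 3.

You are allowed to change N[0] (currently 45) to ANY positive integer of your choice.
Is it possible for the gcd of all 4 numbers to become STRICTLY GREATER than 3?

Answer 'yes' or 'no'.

Current gcd = 3
gcd of all OTHER numbers (without N[0]=45): gcd([12, 30, 6]) = 6
The new gcd after any change is gcd(6, new_value).
This can be at most 6.
Since 6 > old gcd 3, the gcd CAN increase (e.g., set N[0] = 6).

Answer: yes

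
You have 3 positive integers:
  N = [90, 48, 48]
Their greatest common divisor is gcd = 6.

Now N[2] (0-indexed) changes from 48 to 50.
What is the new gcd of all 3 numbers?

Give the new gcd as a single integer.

Answer: 2

Derivation:
Numbers: [90, 48, 48], gcd = 6
Change: index 2, 48 -> 50
gcd of the OTHER numbers (without index 2): gcd([90, 48]) = 6
New gcd = gcd(g_others, new_val) = gcd(6, 50) = 2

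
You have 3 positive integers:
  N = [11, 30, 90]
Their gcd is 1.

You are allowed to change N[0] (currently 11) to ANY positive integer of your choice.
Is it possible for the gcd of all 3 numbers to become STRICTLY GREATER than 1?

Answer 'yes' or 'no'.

Answer: yes

Derivation:
Current gcd = 1
gcd of all OTHER numbers (without N[0]=11): gcd([30, 90]) = 30
The new gcd after any change is gcd(30, new_value).
This can be at most 30.
Since 30 > old gcd 1, the gcd CAN increase (e.g., set N[0] = 30).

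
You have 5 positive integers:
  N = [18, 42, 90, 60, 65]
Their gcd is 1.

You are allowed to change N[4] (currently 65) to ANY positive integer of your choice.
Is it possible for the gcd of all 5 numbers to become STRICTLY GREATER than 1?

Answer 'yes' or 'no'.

Current gcd = 1
gcd of all OTHER numbers (without N[4]=65): gcd([18, 42, 90, 60]) = 6
The new gcd after any change is gcd(6, new_value).
This can be at most 6.
Since 6 > old gcd 1, the gcd CAN increase (e.g., set N[4] = 6).

Answer: yes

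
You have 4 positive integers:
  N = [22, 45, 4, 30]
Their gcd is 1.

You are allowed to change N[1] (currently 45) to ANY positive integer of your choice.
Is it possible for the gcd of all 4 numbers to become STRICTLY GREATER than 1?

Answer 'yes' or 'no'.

Answer: yes

Derivation:
Current gcd = 1
gcd of all OTHER numbers (without N[1]=45): gcd([22, 4, 30]) = 2
The new gcd after any change is gcd(2, new_value).
This can be at most 2.
Since 2 > old gcd 1, the gcd CAN increase (e.g., set N[1] = 2).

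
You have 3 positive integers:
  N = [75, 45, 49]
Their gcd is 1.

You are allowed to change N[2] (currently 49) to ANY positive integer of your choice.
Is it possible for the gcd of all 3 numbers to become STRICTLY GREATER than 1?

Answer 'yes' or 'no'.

Current gcd = 1
gcd of all OTHER numbers (without N[2]=49): gcd([75, 45]) = 15
The new gcd after any change is gcd(15, new_value).
This can be at most 15.
Since 15 > old gcd 1, the gcd CAN increase (e.g., set N[2] = 15).

Answer: yes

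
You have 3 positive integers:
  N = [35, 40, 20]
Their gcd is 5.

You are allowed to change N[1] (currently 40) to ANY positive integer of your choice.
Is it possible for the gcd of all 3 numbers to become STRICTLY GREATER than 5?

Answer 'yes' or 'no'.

Current gcd = 5
gcd of all OTHER numbers (without N[1]=40): gcd([35, 20]) = 5
The new gcd after any change is gcd(5, new_value).
This can be at most 5.
Since 5 = old gcd 5, the gcd can only stay the same or decrease.

Answer: no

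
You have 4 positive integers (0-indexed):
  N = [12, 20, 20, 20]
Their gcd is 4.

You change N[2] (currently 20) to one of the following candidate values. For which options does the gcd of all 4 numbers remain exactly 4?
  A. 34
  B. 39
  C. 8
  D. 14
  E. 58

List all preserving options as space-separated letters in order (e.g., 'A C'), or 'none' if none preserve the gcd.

Old gcd = 4; gcd of others (without N[2]) = 4
New gcd for candidate v: gcd(4, v). Preserves old gcd iff gcd(4, v) = 4.
  Option A: v=34, gcd(4,34)=2 -> changes
  Option B: v=39, gcd(4,39)=1 -> changes
  Option C: v=8, gcd(4,8)=4 -> preserves
  Option D: v=14, gcd(4,14)=2 -> changes
  Option E: v=58, gcd(4,58)=2 -> changes

Answer: C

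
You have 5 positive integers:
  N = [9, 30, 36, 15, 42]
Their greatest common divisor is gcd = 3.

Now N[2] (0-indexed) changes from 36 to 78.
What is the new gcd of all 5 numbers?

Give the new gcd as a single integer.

Answer: 3

Derivation:
Numbers: [9, 30, 36, 15, 42], gcd = 3
Change: index 2, 36 -> 78
gcd of the OTHER numbers (without index 2): gcd([9, 30, 15, 42]) = 3
New gcd = gcd(g_others, new_val) = gcd(3, 78) = 3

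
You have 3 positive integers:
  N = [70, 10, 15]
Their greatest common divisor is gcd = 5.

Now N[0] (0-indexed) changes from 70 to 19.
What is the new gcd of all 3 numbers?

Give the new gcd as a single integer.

Answer: 1

Derivation:
Numbers: [70, 10, 15], gcd = 5
Change: index 0, 70 -> 19
gcd of the OTHER numbers (without index 0): gcd([10, 15]) = 5
New gcd = gcd(g_others, new_val) = gcd(5, 19) = 1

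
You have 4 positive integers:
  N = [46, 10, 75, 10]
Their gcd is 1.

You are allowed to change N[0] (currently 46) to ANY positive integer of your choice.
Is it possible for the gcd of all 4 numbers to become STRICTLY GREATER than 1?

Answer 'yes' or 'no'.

Current gcd = 1
gcd of all OTHER numbers (without N[0]=46): gcd([10, 75, 10]) = 5
The new gcd after any change is gcd(5, new_value).
This can be at most 5.
Since 5 > old gcd 1, the gcd CAN increase (e.g., set N[0] = 5).

Answer: yes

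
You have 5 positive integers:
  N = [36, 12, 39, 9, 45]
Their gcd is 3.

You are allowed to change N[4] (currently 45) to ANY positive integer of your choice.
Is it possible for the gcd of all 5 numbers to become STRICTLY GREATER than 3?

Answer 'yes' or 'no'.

Answer: no

Derivation:
Current gcd = 3
gcd of all OTHER numbers (without N[4]=45): gcd([36, 12, 39, 9]) = 3
The new gcd after any change is gcd(3, new_value).
This can be at most 3.
Since 3 = old gcd 3, the gcd can only stay the same or decrease.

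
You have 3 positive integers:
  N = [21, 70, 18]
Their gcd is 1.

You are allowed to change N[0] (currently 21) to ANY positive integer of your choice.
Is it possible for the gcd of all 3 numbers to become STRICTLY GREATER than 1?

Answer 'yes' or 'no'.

Answer: yes

Derivation:
Current gcd = 1
gcd of all OTHER numbers (without N[0]=21): gcd([70, 18]) = 2
The new gcd after any change is gcd(2, new_value).
This can be at most 2.
Since 2 > old gcd 1, the gcd CAN increase (e.g., set N[0] = 2).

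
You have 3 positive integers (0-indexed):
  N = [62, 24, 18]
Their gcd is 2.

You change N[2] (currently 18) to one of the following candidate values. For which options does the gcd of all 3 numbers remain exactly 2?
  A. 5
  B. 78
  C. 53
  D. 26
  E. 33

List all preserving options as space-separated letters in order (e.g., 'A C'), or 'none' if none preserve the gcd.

Old gcd = 2; gcd of others (without N[2]) = 2
New gcd for candidate v: gcd(2, v). Preserves old gcd iff gcd(2, v) = 2.
  Option A: v=5, gcd(2,5)=1 -> changes
  Option B: v=78, gcd(2,78)=2 -> preserves
  Option C: v=53, gcd(2,53)=1 -> changes
  Option D: v=26, gcd(2,26)=2 -> preserves
  Option E: v=33, gcd(2,33)=1 -> changes

Answer: B D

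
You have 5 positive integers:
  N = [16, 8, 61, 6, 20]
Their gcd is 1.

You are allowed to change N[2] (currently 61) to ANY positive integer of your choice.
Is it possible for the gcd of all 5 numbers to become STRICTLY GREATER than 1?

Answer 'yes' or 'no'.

Current gcd = 1
gcd of all OTHER numbers (without N[2]=61): gcd([16, 8, 6, 20]) = 2
The new gcd after any change is gcd(2, new_value).
This can be at most 2.
Since 2 > old gcd 1, the gcd CAN increase (e.g., set N[2] = 2).

Answer: yes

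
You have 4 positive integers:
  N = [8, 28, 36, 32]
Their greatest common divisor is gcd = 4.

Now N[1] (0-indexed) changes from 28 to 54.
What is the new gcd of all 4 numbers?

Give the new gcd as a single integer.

Answer: 2

Derivation:
Numbers: [8, 28, 36, 32], gcd = 4
Change: index 1, 28 -> 54
gcd of the OTHER numbers (without index 1): gcd([8, 36, 32]) = 4
New gcd = gcd(g_others, new_val) = gcd(4, 54) = 2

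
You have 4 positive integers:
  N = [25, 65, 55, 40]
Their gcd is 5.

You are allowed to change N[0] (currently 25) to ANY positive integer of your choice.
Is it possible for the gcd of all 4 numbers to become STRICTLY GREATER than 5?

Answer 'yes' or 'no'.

Answer: no

Derivation:
Current gcd = 5
gcd of all OTHER numbers (without N[0]=25): gcd([65, 55, 40]) = 5
The new gcd after any change is gcd(5, new_value).
This can be at most 5.
Since 5 = old gcd 5, the gcd can only stay the same or decrease.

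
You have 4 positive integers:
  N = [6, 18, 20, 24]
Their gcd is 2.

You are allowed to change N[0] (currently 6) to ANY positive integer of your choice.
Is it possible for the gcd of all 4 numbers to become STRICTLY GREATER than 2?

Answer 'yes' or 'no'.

Current gcd = 2
gcd of all OTHER numbers (without N[0]=6): gcd([18, 20, 24]) = 2
The new gcd after any change is gcd(2, new_value).
This can be at most 2.
Since 2 = old gcd 2, the gcd can only stay the same or decrease.

Answer: no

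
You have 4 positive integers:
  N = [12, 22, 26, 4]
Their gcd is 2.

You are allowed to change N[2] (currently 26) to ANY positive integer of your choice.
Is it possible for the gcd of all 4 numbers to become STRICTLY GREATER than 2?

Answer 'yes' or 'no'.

Current gcd = 2
gcd of all OTHER numbers (without N[2]=26): gcd([12, 22, 4]) = 2
The new gcd after any change is gcd(2, new_value).
This can be at most 2.
Since 2 = old gcd 2, the gcd can only stay the same or decrease.

Answer: no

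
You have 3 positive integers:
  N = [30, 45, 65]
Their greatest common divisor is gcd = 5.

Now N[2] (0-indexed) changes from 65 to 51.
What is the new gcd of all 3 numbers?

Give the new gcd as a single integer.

Answer: 3

Derivation:
Numbers: [30, 45, 65], gcd = 5
Change: index 2, 65 -> 51
gcd of the OTHER numbers (without index 2): gcd([30, 45]) = 15
New gcd = gcd(g_others, new_val) = gcd(15, 51) = 3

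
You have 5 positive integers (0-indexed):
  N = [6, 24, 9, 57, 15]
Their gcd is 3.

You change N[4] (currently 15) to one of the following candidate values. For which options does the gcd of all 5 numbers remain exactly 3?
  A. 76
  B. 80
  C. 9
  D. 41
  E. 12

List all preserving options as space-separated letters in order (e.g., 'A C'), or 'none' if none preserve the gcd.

Old gcd = 3; gcd of others (without N[4]) = 3
New gcd for candidate v: gcd(3, v). Preserves old gcd iff gcd(3, v) = 3.
  Option A: v=76, gcd(3,76)=1 -> changes
  Option B: v=80, gcd(3,80)=1 -> changes
  Option C: v=9, gcd(3,9)=3 -> preserves
  Option D: v=41, gcd(3,41)=1 -> changes
  Option E: v=12, gcd(3,12)=3 -> preserves

Answer: C E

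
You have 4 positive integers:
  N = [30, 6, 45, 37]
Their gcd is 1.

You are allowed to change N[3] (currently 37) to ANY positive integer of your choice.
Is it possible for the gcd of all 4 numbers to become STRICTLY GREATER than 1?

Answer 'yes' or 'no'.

Answer: yes

Derivation:
Current gcd = 1
gcd of all OTHER numbers (without N[3]=37): gcd([30, 6, 45]) = 3
The new gcd after any change is gcd(3, new_value).
This can be at most 3.
Since 3 > old gcd 1, the gcd CAN increase (e.g., set N[3] = 3).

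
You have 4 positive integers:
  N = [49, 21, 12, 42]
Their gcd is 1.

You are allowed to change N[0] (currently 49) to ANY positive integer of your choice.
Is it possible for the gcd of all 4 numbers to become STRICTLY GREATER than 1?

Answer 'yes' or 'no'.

Current gcd = 1
gcd of all OTHER numbers (without N[0]=49): gcd([21, 12, 42]) = 3
The new gcd after any change is gcd(3, new_value).
This can be at most 3.
Since 3 > old gcd 1, the gcd CAN increase (e.g., set N[0] = 3).

Answer: yes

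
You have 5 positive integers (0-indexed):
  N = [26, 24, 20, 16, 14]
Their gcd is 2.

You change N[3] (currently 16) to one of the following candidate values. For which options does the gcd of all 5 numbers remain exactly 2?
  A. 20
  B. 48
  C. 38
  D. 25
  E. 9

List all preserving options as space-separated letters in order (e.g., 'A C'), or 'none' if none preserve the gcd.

Answer: A B C

Derivation:
Old gcd = 2; gcd of others (without N[3]) = 2
New gcd for candidate v: gcd(2, v). Preserves old gcd iff gcd(2, v) = 2.
  Option A: v=20, gcd(2,20)=2 -> preserves
  Option B: v=48, gcd(2,48)=2 -> preserves
  Option C: v=38, gcd(2,38)=2 -> preserves
  Option D: v=25, gcd(2,25)=1 -> changes
  Option E: v=9, gcd(2,9)=1 -> changes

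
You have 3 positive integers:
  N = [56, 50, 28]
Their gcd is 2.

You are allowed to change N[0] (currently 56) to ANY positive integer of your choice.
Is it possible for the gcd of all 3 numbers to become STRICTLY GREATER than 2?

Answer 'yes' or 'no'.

Current gcd = 2
gcd of all OTHER numbers (without N[0]=56): gcd([50, 28]) = 2
The new gcd after any change is gcd(2, new_value).
This can be at most 2.
Since 2 = old gcd 2, the gcd can only stay the same or decrease.

Answer: no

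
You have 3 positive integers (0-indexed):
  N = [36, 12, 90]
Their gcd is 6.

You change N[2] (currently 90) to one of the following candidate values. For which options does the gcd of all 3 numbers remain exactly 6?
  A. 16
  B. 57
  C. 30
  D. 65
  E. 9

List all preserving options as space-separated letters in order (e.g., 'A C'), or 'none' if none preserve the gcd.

Old gcd = 6; gcd of others (without N[2]) = 12
New gcd for candidate v: gcd(12, v). Preserves old gcd iff gcd(12, v) = 6.
  Option A: v=16, gcd(12,16)=4 -> changes
  Option B: v=57, gcd(12,57)=3 -> changes
  Option C: v=30, gcd(12,30)=6 -> preserves
  Option D: v=65, gcd(12,65)=1 -> changes
  Option E: v=9, gcd(12,9)=3 -> changes

Answer: C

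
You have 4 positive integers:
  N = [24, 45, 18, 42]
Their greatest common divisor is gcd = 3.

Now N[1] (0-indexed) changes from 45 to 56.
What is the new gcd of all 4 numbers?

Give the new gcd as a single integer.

Numbers: [24, 45, 18, 42], gcd = 3
Change: index 1, 45 -> 56
gcd of the OTHER numbers (without index 1): gcd([24, 18, 42]) = 6
New gcd = gcd(g_others, new_val) = gcd(6, 56) = 2

Answer: 2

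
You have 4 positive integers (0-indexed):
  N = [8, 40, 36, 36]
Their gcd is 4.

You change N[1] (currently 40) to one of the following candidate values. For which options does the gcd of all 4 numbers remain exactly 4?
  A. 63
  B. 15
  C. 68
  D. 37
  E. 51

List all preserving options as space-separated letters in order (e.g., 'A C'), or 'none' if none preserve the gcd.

Old gcd = 4; gcd of others (without N[1]) = 4
New gcd for candidate v: gcd(4, v). Preserves old gcd iff gcd(4, v) = 4.
  Option A: v=63, gcd(4,63)=1 -> changes
  Option B: v=15, gcd(4,15)=1 -> changes
  Option C: v=68, gcd(4,68)=4 -> preserves
  Option D: v=37, gcd(4,37)=1 -> changes
  Option E: v=51, gcd(4,51)=1 -> changes

Answer: C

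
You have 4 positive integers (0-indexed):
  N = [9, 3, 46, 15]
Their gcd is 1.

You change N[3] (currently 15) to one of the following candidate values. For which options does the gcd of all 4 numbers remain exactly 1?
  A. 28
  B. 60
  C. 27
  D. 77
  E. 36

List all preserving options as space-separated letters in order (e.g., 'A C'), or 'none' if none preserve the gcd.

Answer: A B C D E

Derivation:
Old gcd = 1; gcd of others (without N[3]) = 1
New gcd for candidate v: gcd(1, v). Preserves old gcd iff gcd(1, v) = 1.
  Option A: v=28, gcd(1,28)=1 -> preserves
  Option B: v=60, gcd(1,60)=1 -> preserves
  Option C: v=27, gcd(1,27)=1 -> preserves
  Option D: v=77, gcd(1,77)=1 -> preserves
  Option E: v=36, gcd(1,36)=1 -> preserves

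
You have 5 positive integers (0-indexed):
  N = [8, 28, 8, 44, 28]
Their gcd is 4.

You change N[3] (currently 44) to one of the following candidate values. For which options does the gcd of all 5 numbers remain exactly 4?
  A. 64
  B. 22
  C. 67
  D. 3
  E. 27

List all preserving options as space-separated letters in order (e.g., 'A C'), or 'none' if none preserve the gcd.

Answer: A

Derivation:
Old gcd = 4; gcd of others (without N[3]) = 4
New gcd for candidate v: gcd(4, v). Preserves old gcd iff gcd(4, v) = 4.
  Option A: v=64, gcd(4,64)=4 -> preserves
  Option B: v=22, gcd(4,22)=2 -> changes
  Option C: v=67, gcd(4,67)=1 -> changes
  Option D: v=3, gcd(4,3)=1 -> changes
  Option E: v=27, gcd(4,27)=1 -> changes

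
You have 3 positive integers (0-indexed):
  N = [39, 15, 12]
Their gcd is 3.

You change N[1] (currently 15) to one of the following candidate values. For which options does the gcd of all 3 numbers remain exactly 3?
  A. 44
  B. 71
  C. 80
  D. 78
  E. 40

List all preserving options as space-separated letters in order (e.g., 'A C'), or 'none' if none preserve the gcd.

Answer: D

Derivation:
Old gcd = 3; gcd of others (without N[1]) = 3
New gcd for candidate v: gcd(3, v). Preserves old gcd iff gcd(3, v) = 3.
  Option A: v=44, gcd(3,44)=1 -> changes
  Option B: v=71, gcd(3,71)=1 -> changes
  Option C: v=80, gcd(3,80)=1 -> changes
  Option D: v=78, gcd(3,78)=3 -> preserves
  Option E: v=40, gcd(3,40)=1 -> changes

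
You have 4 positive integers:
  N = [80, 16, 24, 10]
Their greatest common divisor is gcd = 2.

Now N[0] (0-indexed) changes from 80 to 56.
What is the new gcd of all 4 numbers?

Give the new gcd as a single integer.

Answer: 2

Derivation:
Numbers: [80, 16, 24, 10], gcd = 2
Change: index 0, 80 -> 56
gcd of the OTHER numbers (without index 0): gcd([16, 24, 10]) = 2
New gcd = gcd(g_others, new_val) = gcd(2, 56) = 2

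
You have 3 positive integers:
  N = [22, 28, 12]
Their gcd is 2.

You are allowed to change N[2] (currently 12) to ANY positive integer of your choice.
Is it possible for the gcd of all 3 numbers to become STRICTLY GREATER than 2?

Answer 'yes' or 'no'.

Answer: no

Derivation:
Current gcd = 2
gcd of all OTHER numbers (without N[2]=12): gcd([22, 28]) = 2
The new gcd after any change is gcd(2, new_value).
This can be at most 2.
Since 2 = old gcd 2, the gcd can only stay the same or decrease.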